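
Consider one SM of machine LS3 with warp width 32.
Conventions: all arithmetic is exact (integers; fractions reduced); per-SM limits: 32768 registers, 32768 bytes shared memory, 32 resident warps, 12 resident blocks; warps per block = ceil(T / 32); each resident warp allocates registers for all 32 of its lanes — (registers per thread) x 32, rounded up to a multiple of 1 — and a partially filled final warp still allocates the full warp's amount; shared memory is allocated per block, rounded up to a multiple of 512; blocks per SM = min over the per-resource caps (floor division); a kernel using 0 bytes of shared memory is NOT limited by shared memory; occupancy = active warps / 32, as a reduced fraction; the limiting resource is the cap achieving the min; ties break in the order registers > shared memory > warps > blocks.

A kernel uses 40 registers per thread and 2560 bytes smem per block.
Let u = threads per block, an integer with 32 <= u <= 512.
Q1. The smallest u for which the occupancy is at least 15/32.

Answer: u = 33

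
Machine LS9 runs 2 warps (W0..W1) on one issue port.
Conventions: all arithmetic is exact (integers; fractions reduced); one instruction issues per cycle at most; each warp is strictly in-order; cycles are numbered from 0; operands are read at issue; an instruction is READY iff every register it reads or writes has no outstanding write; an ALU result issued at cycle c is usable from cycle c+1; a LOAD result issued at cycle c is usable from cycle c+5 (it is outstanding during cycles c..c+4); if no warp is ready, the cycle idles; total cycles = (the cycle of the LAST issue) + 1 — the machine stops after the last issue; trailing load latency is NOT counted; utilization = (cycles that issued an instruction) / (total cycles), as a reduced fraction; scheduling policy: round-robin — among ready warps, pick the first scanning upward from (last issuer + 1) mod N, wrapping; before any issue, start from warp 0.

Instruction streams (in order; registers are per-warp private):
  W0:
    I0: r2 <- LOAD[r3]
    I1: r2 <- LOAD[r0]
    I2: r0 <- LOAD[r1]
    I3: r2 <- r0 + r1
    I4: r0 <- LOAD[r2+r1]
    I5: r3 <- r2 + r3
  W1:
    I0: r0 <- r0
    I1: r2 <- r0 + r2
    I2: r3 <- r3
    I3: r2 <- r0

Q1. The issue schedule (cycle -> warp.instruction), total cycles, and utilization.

cycle 0: W0.I0
cycle 1: W1.I0
cycle 2: W1.I1
cycle 3: W1.I2
cycle 4: W1.I3
cycle 5: W0.I1
cycle 6: W0.I2
cycle 7: idle
cycle 8: idle
cycle 9: idle
cycle 10: idle
cycle 11: W0.I3
cycle 12: W0.I4
cycle 13: W0.I5

Answer: 14 cycles, utilization 5/7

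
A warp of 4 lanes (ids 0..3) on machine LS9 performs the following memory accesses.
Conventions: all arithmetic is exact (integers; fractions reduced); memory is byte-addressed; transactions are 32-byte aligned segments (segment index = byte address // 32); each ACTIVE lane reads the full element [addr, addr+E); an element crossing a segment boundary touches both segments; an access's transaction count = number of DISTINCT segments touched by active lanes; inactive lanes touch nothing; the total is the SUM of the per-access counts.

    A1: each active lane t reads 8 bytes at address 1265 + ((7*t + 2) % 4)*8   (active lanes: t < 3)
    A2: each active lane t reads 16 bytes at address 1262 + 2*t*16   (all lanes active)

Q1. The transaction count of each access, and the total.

A1: 2 transactions
A2: 4 transactions

Answer: 2,4; total 6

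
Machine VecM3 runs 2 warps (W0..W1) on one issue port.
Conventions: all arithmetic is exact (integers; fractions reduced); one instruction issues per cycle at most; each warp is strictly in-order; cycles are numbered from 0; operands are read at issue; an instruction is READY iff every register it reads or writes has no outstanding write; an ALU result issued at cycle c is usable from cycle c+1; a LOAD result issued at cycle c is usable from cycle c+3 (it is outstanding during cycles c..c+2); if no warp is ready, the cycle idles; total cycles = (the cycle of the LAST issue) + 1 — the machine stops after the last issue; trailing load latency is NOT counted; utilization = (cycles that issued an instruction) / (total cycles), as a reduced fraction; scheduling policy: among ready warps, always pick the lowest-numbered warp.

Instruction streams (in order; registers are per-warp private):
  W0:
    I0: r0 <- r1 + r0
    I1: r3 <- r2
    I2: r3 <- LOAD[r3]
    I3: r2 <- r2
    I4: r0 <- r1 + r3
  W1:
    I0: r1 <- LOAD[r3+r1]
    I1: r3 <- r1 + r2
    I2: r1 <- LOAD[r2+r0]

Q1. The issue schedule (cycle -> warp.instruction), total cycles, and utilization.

cycle 0: W0.I0
cycle 1: W0.I1
cycle 2: W0.I2
cycle 3: W0.I3
cycle 4: W1.I0
cycle 5: W0.I4
cycle 6: idle
cycle 7: W1.I1
cycle 8: W1.I2

Answer: 9 cycles, utilization 8/9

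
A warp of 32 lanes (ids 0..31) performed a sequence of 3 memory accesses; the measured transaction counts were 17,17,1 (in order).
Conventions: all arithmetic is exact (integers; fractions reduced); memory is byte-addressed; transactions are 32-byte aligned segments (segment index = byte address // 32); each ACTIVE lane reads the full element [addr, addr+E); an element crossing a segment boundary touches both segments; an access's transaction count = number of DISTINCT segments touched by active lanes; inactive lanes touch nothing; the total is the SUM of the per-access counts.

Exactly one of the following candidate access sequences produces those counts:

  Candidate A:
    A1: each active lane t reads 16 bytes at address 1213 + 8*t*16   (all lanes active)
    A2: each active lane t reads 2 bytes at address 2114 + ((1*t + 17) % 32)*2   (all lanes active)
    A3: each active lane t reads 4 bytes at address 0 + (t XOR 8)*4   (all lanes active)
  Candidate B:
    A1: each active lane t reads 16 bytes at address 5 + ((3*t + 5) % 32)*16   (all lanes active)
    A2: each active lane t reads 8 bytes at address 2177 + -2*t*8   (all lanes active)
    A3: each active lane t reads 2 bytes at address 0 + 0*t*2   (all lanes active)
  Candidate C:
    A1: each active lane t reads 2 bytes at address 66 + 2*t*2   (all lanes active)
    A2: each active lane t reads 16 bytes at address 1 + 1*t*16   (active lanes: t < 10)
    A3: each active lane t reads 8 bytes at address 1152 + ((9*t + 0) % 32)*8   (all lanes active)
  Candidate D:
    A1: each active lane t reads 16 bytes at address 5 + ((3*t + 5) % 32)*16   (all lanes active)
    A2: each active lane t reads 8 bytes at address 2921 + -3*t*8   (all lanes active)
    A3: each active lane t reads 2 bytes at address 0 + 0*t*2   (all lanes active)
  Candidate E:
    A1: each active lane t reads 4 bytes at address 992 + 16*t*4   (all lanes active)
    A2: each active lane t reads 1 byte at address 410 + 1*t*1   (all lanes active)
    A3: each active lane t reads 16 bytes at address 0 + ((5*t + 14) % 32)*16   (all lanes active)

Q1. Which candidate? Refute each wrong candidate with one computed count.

A: A1 gives 64 transactions, not 17
C: A1 gives 4 transactions, not 17
D: A2 gives 24 transactions, not 17
E: A1 gives 32 transactions, not 17
B: all counts match (17,17,1)

Answer: B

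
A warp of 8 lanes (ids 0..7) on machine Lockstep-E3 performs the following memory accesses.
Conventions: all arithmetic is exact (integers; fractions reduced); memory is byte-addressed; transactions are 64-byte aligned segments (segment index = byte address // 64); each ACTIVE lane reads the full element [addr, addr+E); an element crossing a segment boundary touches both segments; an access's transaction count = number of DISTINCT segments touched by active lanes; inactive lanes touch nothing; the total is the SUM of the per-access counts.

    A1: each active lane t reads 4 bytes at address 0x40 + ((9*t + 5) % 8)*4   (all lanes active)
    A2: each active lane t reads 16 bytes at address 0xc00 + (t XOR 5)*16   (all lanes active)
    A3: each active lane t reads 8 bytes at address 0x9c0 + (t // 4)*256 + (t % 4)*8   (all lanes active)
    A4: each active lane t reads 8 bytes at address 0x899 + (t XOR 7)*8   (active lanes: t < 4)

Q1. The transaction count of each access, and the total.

A1: 1 transaction
A2: 2 transactions
A3: 2 transactions
A4: 2 transactions

Answer: 1,2,2,2; total 7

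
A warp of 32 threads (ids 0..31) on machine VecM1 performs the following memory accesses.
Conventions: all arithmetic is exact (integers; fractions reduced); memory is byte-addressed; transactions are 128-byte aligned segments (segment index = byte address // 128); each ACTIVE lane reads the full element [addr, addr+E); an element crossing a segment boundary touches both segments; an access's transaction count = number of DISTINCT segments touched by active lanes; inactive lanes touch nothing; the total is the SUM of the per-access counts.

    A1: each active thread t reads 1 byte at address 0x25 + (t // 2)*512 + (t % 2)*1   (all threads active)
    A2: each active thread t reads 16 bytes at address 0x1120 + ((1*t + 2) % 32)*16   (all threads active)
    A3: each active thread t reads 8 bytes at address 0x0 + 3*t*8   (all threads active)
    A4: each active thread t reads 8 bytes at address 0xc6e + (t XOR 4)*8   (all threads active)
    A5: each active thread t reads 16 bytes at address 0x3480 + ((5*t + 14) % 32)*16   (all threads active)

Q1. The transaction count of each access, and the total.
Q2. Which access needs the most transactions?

A1: 16 transactions
A2: 5 transactions
A3: 6 transactions
A4: 3 transactions
A5: 4 transactions

Answer: 16,5,6,3,4; total 34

Answer: A1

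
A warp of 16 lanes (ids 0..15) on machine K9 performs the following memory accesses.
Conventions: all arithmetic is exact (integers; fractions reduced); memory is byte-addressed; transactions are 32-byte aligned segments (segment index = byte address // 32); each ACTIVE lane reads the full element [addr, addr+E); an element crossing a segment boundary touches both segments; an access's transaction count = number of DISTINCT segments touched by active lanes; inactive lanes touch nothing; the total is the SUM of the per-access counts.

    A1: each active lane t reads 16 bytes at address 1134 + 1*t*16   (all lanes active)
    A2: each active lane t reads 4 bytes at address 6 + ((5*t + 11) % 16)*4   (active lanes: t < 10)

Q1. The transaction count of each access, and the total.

A1: 9 transactions
A2: 3 transactions

Answer: 9,3; total 12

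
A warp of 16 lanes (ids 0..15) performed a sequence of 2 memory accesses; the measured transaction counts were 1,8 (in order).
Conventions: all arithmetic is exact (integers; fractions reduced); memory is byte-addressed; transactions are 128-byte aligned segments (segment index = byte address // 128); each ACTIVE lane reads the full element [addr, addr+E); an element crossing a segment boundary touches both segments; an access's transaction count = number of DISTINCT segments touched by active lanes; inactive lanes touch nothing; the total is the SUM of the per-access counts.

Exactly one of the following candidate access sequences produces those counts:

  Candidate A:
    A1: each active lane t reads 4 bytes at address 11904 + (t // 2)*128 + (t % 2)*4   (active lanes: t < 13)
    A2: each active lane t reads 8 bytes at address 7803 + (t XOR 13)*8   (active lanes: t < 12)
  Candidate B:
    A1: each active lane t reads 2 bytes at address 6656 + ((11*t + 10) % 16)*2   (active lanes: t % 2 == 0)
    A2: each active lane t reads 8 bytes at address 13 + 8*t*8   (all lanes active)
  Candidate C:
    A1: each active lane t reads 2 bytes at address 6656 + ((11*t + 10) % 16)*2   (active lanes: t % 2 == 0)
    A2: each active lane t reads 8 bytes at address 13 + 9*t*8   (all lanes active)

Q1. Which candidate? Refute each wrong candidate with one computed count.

A: A1 gives 7 transactions, not 1
C: A2 gives 9 transactions, not 8
B: all counts match (1,8)

Answer: B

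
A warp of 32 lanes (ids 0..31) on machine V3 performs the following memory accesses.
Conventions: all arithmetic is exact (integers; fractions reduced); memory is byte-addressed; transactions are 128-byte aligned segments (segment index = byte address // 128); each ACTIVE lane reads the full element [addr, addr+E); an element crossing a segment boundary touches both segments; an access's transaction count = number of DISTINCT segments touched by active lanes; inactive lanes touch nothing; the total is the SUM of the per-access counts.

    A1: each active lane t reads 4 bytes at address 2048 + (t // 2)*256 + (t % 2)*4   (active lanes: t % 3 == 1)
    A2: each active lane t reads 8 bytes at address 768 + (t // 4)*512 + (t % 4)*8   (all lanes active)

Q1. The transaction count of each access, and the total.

A1: 11 transactions
A2: 8 transactions

Answer: 11,8; total 19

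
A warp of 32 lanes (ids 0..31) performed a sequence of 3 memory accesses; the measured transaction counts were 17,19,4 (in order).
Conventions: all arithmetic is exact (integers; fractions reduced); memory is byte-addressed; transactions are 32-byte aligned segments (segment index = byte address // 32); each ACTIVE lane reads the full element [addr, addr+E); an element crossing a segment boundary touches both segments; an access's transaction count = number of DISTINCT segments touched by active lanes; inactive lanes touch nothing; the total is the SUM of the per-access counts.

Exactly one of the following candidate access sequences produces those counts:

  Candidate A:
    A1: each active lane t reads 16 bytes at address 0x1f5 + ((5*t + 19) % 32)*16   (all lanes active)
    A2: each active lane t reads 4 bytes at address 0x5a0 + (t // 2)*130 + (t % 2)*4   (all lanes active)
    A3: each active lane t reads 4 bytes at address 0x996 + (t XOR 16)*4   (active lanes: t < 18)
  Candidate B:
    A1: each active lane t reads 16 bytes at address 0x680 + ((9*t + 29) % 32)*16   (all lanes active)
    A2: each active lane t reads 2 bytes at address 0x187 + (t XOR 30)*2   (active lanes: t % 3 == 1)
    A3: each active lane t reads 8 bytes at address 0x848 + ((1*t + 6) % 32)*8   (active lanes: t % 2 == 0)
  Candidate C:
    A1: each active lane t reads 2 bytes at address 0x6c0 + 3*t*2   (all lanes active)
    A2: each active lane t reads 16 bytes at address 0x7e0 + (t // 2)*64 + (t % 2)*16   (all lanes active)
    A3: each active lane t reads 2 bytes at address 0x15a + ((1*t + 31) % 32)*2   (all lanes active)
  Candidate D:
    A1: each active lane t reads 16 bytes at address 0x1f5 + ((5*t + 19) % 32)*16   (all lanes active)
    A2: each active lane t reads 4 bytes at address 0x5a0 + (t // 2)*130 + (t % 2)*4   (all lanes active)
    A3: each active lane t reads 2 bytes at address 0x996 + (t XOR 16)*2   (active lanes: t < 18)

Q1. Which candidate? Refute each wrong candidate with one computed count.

B: A1 gives 16 transactions, not 17
C: A1 gives 6 transactions, not 17
D: A3 gives 3 transactions, not 4
A: all counts match (17,19,4)

Answer: A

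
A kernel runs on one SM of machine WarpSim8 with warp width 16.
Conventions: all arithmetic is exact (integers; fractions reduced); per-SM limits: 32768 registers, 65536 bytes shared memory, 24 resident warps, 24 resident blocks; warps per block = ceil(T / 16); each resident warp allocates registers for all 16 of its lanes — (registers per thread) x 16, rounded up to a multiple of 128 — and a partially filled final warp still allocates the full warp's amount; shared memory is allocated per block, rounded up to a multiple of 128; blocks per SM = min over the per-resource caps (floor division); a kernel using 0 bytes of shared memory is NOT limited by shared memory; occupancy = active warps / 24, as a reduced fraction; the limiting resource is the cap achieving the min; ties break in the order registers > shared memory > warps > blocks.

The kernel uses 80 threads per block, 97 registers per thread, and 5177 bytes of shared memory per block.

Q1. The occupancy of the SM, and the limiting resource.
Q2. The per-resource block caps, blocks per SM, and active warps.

Answer: occupancy 5/8, limited by registers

registers: 3 blocks
shared memory: 12 blocks
warps: 4 blocks
blocks: 24 blocks

Answer: 3 blocks, 15 active warps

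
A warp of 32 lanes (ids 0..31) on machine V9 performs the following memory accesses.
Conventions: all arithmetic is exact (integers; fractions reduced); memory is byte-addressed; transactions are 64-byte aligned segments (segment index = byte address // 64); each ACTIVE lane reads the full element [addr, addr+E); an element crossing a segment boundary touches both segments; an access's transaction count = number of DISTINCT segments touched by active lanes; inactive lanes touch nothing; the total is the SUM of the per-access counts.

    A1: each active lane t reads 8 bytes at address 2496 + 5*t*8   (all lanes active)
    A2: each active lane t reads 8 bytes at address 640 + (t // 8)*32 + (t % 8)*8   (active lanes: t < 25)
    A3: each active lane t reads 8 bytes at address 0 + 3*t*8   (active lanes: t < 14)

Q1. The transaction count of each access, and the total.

A1: 20 transactions
A2: 2 transactions
A3: 5 transactions

Answer: 20,2,5; total 27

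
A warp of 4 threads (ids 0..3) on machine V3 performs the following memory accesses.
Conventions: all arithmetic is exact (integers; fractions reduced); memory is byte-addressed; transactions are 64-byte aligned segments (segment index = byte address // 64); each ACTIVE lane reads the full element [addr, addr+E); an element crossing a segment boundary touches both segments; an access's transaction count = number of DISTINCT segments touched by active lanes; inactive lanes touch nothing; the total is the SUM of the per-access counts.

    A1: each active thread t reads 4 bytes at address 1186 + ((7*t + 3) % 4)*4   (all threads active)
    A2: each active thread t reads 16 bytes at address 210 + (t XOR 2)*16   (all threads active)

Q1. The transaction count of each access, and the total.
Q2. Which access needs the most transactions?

A1: 1 transaction
A2: 2 transactions

Answer: 1,2; total 3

Answer: A2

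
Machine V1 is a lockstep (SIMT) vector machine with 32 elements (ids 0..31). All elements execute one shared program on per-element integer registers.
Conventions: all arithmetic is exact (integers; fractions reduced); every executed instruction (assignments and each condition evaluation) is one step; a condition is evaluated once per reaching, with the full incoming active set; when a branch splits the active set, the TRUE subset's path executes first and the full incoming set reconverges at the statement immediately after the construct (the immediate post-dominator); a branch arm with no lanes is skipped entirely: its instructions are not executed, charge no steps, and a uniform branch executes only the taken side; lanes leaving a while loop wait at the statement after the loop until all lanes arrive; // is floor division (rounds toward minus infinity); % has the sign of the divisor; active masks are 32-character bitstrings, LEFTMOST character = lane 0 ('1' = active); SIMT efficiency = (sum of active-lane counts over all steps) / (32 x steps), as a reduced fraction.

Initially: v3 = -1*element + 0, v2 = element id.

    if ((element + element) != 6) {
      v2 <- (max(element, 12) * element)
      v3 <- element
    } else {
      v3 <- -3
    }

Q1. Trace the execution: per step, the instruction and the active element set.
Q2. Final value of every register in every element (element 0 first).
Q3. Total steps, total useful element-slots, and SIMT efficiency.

step 0: eval ((element + element) != 6) 11111111111111111111111111111111
step 1: v2 <- (max(element, 12) * element) 11101111111111111111111111111111
step 2: v3 <- element                11101111111111111111111111111111
step 3: v3 <- -3                     00010000000000000000000000000000

Answer: 4 steps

v3: 0,1,2,-3,4,5,6,7,8,9,10,11,12,13,14,15,16,17,18,19,20,21,22,23,24,25,26,27,28,29,30,31
v2: 0,12,24,3,48,60,72,84,96,108,120,132,144,169,196,225,256,289,324,361,400,441,484,529,576,625,676,729,784,841,900,961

steps = 4; useful = 95; efficiency = 95/128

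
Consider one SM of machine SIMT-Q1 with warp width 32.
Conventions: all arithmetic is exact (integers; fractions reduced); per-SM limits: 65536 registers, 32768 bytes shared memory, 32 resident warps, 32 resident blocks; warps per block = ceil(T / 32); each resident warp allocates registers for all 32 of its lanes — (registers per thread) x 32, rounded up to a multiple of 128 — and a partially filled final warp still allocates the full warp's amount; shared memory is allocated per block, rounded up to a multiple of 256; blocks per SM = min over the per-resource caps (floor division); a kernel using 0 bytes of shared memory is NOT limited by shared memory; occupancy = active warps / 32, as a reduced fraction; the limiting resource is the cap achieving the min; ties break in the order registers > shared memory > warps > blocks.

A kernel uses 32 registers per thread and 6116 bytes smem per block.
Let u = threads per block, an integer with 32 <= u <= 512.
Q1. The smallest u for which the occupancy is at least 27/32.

Answer: u = 161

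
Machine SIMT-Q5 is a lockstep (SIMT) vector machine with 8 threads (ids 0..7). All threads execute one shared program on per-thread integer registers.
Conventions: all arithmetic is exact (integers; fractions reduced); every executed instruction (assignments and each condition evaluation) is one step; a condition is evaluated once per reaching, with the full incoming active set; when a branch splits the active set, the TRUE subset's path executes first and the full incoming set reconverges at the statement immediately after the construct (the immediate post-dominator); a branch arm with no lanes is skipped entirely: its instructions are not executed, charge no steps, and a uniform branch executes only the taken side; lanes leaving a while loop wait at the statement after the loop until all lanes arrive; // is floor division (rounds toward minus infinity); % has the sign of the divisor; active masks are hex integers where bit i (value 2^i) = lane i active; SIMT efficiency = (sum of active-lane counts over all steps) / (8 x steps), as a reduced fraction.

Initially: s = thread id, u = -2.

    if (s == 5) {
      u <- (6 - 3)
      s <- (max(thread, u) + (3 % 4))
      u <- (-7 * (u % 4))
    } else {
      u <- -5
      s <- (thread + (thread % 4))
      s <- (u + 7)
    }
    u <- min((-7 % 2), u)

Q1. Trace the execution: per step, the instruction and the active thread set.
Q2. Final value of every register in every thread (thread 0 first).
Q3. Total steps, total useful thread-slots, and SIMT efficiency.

step 0: eval (s == 5)                0xff
step 1: u <- (6 - 3)                 0x20
step 2: s <- (max(thread, u) + (3 % 4)) 0x20
step 3: u <- (-7 * (u % 4))          0x20
step 4: u <- -5                      0xdf
step 5: s <- (thread + (thread % 4)) 0xdf
step 6: s <- (u + 7)                 0xdf
step 7: u <- min((-7 % 2), u)        0xff

Answer: 8 steps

s: 2,2,2,2,2,8,2,2
u: -5,-5,-5,-5,-5,-21,-5,-5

steps = 8; useful = 40; efficiency = 40/64 = 5/8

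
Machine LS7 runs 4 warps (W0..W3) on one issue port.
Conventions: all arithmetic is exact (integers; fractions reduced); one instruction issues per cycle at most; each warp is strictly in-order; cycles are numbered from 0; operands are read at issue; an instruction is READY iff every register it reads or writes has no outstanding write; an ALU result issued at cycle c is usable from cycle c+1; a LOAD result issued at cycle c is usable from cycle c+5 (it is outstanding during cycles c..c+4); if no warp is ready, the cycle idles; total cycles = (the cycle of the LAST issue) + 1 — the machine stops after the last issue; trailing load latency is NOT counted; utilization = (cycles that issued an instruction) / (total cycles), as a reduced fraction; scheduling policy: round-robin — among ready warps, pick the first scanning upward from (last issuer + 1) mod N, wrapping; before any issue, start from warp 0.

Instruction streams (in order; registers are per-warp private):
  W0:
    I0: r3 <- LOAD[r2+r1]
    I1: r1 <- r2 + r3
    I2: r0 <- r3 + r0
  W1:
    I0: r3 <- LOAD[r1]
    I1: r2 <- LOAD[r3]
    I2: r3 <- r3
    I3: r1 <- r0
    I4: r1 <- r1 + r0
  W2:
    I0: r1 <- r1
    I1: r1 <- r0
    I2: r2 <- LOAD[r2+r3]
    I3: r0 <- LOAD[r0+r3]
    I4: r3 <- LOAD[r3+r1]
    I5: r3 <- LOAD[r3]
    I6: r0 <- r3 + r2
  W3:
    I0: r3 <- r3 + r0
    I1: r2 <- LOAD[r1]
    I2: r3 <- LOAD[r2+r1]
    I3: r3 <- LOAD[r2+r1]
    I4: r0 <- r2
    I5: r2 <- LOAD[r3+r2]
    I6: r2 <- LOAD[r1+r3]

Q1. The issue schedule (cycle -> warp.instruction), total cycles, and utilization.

cycle 0: W0.I0
cycle 1: W1.I0
cycle 2: W2.I0
cycle 3: W3.I0
cycle 4: W2.I1
cycle 5: W3.I1
cycle 6: W0.I1
cycle 7: W1.I1
cycle 8: W2.I2
cycle 9: W0.I2
cycle 10: W1.I2
cycle 11: W2.I3
cycle 12: W3.I2
cycle 13: W1.I3
cycle 14: W2.I4
cycle 15: W1.I4
cycle 16: idle
cycle 17: W3.I3
cycle 18: W3.I4
cycle 19: W2.I5
cycle 20: idle
cycle 21: idle
cycle 22: W3.I5
cycle 23: idle
cycle 24: W2.I6
cycle 25: idle
cycle 26: idle
cycle 27: W3.I6

Answer: 28 cycles, utilization 11/14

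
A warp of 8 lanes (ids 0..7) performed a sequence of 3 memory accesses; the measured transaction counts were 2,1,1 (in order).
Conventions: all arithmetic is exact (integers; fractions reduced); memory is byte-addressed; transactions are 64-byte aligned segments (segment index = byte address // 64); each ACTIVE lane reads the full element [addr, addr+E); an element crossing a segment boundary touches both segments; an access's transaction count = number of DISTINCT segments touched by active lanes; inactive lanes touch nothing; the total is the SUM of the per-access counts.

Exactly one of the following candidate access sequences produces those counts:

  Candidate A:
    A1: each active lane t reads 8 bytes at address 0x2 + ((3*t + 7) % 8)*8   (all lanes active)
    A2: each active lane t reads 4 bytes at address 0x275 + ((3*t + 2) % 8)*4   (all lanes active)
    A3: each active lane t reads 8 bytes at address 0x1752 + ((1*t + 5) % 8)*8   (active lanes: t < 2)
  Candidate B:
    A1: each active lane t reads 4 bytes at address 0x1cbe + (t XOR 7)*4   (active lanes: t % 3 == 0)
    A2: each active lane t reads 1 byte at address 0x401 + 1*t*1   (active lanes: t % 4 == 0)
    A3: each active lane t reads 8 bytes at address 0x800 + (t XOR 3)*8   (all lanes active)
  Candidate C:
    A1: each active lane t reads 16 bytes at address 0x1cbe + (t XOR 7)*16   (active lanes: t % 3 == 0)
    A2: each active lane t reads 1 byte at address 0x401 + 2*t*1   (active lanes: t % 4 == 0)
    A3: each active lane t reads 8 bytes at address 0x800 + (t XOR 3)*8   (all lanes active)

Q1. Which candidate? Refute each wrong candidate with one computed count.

A: A2 gives 2 transactions, not 1
B: A1 gives 1 transaction, not 2
C: all counts match (2,1,1)

Answer: C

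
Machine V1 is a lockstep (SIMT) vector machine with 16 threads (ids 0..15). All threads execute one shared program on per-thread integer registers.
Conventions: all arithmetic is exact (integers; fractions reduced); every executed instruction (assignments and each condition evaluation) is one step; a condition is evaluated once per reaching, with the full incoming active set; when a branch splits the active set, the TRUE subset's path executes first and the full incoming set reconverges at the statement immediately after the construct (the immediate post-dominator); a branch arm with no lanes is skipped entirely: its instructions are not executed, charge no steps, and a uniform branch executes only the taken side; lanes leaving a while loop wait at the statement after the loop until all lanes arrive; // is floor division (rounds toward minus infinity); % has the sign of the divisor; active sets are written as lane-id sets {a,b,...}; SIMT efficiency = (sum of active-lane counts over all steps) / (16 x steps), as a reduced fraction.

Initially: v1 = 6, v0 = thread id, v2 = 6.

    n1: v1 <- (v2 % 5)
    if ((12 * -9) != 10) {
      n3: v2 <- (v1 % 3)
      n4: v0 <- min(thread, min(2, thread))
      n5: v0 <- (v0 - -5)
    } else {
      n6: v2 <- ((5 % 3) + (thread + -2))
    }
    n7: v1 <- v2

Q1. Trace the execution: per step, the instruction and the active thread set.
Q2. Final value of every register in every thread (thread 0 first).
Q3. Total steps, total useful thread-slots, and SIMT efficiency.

step 0: v1 <- (v2 % 5)               {0,1,2,3,4,5,6,7,8,9,10,11,12,13,14,15}
step 1: eval ((12 * -9) != 10)       {0,1,2,3,4,5,6,7,8,9,10,11,12,13,14,15}
step 2: v2 <- (v1 % 3)               {0,1,2,3,4,5,6,7,8,9,10,11,12,13,14,15}
step 3: v0 <- min(thread, min(2, thread)) {0,1,2,3,4,5,6,7,8,9,10,11,12,13,14,15}
step 4: v0 <- (v0 - -5)              {0,1,2,3,4,5,6,7,8,9,10,11,12,13,14,15}
step 5: v1 <- v2                     {0,1,2,3,4,5,6,7,8,9,10,11,12,13,14,15}

Answer: 6 steps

v1: 1,1,1,1,1,1,1,1,1,1,1,1,1,1,1,1
v0: 5,6,7,7,7,7,7,7,7,7,7,7,7,7,7,7
v2: 1,1,1,1,1,1,1,1,1,1,1,1,1,1,1,1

steps = 6; useful = 96; efficiency = 96/96 = 1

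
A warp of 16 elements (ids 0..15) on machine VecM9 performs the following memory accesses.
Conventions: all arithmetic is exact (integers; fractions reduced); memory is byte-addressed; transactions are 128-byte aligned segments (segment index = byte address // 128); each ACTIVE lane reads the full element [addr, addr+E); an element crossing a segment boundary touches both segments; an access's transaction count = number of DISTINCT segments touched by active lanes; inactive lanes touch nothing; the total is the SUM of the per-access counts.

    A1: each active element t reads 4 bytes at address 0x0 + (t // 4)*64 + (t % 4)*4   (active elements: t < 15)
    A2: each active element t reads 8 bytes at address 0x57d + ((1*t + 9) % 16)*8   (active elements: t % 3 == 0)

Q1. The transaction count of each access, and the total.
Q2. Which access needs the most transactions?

A1: 2 transactions
A2: 1 transaction

Answer: 2,1; total 3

Answer: A1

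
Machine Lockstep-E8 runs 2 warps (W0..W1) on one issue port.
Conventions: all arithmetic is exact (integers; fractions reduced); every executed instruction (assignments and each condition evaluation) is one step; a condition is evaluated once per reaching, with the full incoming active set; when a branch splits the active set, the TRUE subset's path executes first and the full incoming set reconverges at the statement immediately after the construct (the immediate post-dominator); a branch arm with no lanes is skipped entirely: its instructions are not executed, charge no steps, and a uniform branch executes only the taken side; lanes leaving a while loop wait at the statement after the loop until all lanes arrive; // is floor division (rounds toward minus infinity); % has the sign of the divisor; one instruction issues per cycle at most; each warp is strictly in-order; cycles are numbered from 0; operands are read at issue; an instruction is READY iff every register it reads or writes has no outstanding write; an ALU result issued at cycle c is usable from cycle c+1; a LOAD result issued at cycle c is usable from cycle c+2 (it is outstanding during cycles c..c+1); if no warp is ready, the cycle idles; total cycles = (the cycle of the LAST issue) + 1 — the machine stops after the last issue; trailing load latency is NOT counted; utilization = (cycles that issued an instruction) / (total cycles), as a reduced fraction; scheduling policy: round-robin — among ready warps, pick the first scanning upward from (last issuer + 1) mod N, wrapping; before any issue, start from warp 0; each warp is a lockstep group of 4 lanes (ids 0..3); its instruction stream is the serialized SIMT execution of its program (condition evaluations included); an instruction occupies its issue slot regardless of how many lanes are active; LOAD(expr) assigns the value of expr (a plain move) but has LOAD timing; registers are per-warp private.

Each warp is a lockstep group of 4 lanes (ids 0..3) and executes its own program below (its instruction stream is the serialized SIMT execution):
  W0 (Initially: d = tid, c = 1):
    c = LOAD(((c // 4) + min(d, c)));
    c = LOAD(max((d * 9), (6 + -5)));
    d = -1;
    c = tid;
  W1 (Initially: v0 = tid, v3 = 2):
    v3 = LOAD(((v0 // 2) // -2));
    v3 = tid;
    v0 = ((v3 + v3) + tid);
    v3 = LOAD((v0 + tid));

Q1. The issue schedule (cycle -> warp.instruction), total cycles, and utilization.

cycle 0: W0.I0
cycle 1: W1.I0
cycle 2: W0.I1
cycle 3: W1.I1
cycle 4: W0.I2
cycle 5: W1.I2
cycle 6: W0.I3
cycle 7: W1.I3

Answer: 8 cycles, utilization 1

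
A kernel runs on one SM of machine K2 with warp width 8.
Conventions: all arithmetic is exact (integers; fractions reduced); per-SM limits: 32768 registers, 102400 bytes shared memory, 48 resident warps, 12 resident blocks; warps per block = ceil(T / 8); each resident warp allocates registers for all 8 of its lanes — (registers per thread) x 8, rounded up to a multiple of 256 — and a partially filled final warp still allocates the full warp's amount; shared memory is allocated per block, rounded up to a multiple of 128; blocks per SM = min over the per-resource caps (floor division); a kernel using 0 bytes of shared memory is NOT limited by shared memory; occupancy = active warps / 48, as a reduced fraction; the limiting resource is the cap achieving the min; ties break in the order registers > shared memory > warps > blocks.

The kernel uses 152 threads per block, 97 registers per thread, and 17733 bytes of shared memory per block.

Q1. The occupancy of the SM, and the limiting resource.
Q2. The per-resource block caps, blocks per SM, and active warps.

Answer: occupancy 19/48, limited by registers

registers: 1 block
shared memory: 5 blocks
warps: 2 blocks
blocks: 12 blocks

Answer: 1 block, 19 active warps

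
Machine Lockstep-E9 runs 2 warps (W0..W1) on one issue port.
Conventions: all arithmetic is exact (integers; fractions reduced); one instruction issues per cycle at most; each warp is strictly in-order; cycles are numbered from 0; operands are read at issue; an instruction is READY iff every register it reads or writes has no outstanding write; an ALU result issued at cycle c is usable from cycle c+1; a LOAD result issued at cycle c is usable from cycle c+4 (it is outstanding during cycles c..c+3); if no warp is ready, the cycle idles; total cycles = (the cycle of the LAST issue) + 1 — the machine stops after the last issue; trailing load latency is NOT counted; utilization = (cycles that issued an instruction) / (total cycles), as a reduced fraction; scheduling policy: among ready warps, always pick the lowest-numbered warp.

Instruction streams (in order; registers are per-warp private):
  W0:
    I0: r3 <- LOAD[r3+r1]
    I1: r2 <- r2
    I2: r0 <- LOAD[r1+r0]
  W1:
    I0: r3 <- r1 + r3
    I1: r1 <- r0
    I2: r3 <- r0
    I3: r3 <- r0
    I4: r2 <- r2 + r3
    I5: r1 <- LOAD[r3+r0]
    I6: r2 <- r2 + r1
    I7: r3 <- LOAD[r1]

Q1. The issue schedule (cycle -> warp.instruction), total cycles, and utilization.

cycle 0: W0.I0
cycle 1: W0.I1
cycle 2: W0.I2
cycle 3: W1.I0
cycle 4: W1.I1
cycle 5: W1.I2
cycle 6: W1.I3
cycle 7: W1.I4
cycle 8: W1.I5
cycle 9: idle
cycle 10: idle
cycle 11: idle
cycle 12: W1.I6
cycle 13: W1.I7

Answer: 14 cycles, utilization 11/14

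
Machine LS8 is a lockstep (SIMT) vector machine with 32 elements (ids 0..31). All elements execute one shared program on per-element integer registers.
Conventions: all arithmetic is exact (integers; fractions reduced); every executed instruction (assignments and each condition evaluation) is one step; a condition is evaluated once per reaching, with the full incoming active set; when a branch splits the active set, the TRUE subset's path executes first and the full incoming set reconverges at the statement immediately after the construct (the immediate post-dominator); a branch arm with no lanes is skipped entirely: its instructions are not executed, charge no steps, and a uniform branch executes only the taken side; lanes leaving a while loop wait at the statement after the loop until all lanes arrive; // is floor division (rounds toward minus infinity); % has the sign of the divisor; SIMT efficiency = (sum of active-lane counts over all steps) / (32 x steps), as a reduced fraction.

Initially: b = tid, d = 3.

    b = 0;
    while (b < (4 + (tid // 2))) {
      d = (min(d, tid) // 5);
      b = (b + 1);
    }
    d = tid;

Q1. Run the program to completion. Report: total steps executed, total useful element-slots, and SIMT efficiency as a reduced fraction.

Answer: 60 steps, 1200 useful, 5/8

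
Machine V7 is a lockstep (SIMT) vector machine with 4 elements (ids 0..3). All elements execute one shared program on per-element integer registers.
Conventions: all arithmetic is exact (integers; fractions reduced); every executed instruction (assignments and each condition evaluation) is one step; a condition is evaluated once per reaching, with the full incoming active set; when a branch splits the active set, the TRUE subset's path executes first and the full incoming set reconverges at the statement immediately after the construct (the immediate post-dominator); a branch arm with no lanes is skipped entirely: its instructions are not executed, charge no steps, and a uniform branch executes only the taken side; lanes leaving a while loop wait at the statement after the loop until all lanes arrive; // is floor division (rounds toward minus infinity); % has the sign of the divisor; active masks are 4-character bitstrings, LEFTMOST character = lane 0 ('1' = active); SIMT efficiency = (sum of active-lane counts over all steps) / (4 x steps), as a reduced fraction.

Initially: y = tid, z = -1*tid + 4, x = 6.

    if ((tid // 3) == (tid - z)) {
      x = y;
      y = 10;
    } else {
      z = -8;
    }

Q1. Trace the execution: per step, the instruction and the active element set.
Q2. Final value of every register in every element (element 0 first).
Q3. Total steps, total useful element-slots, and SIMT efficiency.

step 0: eval ((tid // 3) == (tid - z)) 1111
step 1: x <- y                       0010
step 2: y <- 10                      0010
step 3: z <- -8                      1101

Answer: 4 steps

y: 0,1,10,3
z: -8,-8,2,-8
x: 6,6,2,6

steps = 4; useful = 9; efficiency = 9/16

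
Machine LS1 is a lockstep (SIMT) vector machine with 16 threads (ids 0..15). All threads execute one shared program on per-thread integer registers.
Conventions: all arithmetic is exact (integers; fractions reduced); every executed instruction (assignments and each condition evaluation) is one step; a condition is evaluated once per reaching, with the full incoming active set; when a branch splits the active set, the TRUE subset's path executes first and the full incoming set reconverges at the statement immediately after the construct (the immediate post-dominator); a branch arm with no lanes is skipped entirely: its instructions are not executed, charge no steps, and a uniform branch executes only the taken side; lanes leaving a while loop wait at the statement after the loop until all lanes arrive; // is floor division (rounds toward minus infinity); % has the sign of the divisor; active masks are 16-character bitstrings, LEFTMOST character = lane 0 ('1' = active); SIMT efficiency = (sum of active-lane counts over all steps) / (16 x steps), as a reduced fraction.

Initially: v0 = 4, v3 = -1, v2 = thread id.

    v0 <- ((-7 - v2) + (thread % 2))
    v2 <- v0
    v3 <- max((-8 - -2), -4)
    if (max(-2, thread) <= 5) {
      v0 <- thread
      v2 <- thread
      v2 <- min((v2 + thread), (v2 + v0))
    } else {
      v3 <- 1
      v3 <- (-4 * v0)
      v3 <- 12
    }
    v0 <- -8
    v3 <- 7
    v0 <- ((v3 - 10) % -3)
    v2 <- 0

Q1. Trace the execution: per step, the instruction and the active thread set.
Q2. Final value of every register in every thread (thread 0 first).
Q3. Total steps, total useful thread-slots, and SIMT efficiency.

step 0: v0 <- ((-7 - v2) + (thread % 2)) 1111111111111111
step 1: v2 <- v0                     1111111111111111
step 2: v3 <- max((-8 - -2), -4)     1111111111111111
step 3: eval (max(-2, thread) <= 5)  1111111111111111
step 4: v0 <- thread                 1111110000000000
step 5: v2 <- thread                 1111110000000000
step 6: v2 <- min((v2 + thread), (v2 + v0)) 1111110000000000
step 7: v3 <- 1                      0000001111111111
step 8: v3 <- (-4 * v0)              0000001111111111
step 9: v3 <- 12                     0000001111111111
step 10: v0 <- -8                     1111111111111111
step 11: v3 <- 7                      1111111111111111
step 12: v0 <- ((v3 - 10) % -3)       1111111111111111
step 13: v2 <- 0                      1111111111111111

Answer: 14 steps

v0: 0,0,0,0,0,0,0,0,0,0,0,0,0,0,0,0
v3: 7,7,7,7,7,7,7,7,7,7,7,7,7,7,7,7
v2: 0,0,0,0,0,0,0,0,0,0,0,0,0,0,0,0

steps = 14; useful = 176; efficiency = 176/224 = 11/14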